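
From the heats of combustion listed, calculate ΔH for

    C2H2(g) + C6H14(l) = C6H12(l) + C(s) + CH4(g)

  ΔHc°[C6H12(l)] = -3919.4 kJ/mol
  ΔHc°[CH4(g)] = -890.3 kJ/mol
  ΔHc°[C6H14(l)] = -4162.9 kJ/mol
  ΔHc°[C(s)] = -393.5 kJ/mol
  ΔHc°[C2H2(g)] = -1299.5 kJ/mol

Using ΔH = Σ nΔHc°(reactants) − Σ nΔHc°(products):
= [1·(-1299.5) + 1·(-4162.9)] − [1·(-3919.4) + 1·(-393.5) + 1·(-890.3)]
= -259.2 kJ/mol

ΔH = -259.2 kJ/mol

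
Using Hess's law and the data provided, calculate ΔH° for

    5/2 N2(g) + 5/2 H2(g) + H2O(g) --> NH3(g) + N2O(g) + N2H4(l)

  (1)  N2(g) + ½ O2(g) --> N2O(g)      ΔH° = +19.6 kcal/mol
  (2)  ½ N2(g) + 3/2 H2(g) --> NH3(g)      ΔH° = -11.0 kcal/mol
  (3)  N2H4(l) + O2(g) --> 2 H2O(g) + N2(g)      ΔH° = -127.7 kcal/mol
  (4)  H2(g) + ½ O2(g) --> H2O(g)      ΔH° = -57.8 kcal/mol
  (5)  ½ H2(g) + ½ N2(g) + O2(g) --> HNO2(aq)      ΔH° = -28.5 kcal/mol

(1) as written: +19.6 kcal/mol
(2) as written: -11.0 kcal/mol
(3) reversed: +127.7 kcal/mol
(4) as written: -57.8 kcal/mol
(5): not needed.
ΔH° = (1)·(+19.6) + (1)·(-11.0) + (-1)·(-127.7) + (1)·(-57.8) = 78.5 kcal/mol

ΔH° = 78.5 kcal/mol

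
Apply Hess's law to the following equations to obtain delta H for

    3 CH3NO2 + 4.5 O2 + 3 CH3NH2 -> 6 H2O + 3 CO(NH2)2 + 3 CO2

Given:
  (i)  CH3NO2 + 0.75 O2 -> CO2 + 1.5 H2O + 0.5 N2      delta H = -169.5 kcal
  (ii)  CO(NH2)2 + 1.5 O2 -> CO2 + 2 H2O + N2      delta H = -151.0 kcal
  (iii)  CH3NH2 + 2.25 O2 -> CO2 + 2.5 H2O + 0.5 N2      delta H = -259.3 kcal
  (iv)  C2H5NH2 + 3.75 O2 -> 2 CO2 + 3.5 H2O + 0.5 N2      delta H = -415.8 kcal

delta H = -833.4 kcal

(i) × 3 (scale by 3 for the 3 CH3NO2): (3)·(-169.5) = -508.5 kcal
(ii) reversed and × 3 (reverse to put CO(NH2)2 on the product side; scale by 3 for the 3 CO(NH2)2): (-3)·(-151.0) = +453.0 kcal
(iii) × 3 (scale by 3 for the 3 CH3NH2): (3)·(-259.3) = -777.9 kcal
(iv): not needed (C2H5NH2 appears nowhere else).
delta H = (-508.5) + (+453.0) + (-777.9) = -833.4 kcal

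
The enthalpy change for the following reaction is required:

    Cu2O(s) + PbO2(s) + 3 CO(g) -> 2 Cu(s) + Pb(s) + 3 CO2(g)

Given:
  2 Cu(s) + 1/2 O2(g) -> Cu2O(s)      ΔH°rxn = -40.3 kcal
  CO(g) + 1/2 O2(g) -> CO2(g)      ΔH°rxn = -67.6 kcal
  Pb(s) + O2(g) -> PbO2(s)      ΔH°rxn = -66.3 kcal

equation 1 reversed: +40.3 kcal
equation 2 × 3: (3)·(-67.6) = -202.8 kcal
equation 3 reversed: +66.3 kcal
ΔH°rxn = (-1)·(-40.3) + (3)·(-67.6) + (-1)·(-66.3) = -96.2 kcal

ΔH°rxn = -96.2 kcal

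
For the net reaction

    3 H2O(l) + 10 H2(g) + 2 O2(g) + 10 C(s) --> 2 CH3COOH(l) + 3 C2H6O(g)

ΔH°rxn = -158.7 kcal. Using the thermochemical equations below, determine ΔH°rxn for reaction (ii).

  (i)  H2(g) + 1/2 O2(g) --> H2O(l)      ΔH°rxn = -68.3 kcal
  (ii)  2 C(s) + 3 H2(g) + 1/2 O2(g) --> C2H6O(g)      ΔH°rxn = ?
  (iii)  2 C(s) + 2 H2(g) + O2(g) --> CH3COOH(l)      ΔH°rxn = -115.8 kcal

ΔH°rxn = -44.0 kcal

(i) reversed and × 3 (H2O(l) must end up as a reactant; ×3 to match 3 H2O(l) in the target): (-3)·(-68.3) = +204.9 kcal
(ii) × 3 (scale by 3 for the 3 C2H6O(g)): contributes 3·x
(iii) × 2 (scale by 2 for the 2 CH3COOH(l)): (2)·(-115.8) = -231.6 kcal
-158.7 = (+204.9) + (-231.6) + 3·x
x = (-158.7 − (-26.7)) / (3) = -44.0 kcal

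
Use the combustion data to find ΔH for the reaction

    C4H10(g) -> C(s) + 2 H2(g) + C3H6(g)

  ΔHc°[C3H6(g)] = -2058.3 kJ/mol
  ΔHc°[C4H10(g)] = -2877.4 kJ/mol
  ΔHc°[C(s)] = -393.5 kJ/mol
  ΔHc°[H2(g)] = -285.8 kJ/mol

ΔH = 146.0 kJ/mol

With combustion enthalpies, reactants minus products:
= [1·(-2877.4)] − [1·(-393.5) + 2·(-285.8) + 1·(-2058.3)]
= 146.0 kJ/mol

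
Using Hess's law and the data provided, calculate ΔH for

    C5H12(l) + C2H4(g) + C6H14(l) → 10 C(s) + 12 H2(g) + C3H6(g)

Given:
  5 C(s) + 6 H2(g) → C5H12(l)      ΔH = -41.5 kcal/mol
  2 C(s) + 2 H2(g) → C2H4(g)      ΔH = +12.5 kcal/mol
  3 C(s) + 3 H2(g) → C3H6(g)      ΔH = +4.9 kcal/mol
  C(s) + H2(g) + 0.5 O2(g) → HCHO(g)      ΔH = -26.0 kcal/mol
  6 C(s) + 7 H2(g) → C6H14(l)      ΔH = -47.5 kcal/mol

ΔH = 81.4 kcal/mol

equation 1 reversed: +41.5 kcal/mol
equation 2 reversed: -12.5 kcal/mol
equation 3 as written: +4.9 kcal/mol
equation 4: not needed.
equation 5 reversed: +47.5 kcal/mol
ΔH = (-1)·(-41.5) + (-1)·(+12.5) + (1)·(+4.9) + (-1)·(-47.5) = 81.4 kcal/mol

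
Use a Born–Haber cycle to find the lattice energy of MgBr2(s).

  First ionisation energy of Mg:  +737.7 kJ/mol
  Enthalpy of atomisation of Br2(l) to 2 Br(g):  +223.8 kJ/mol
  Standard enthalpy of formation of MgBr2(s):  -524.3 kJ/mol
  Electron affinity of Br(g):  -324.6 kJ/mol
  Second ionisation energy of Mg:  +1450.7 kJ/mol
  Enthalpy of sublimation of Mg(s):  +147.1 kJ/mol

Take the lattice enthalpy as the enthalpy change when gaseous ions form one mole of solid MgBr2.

U = -2434.4 kJ/mol

ΔHf° = 1·ΔHsub + 1·(ΣIE) + 1·D(Br2) + 2·EA + U
-524.3 = 1·(+147.1) + 1·(+2188.4) + 1·(+223.8) + 2·(-324.6) + U
U = -524.3 − (+1910.1) = -2434.4 kJ/mol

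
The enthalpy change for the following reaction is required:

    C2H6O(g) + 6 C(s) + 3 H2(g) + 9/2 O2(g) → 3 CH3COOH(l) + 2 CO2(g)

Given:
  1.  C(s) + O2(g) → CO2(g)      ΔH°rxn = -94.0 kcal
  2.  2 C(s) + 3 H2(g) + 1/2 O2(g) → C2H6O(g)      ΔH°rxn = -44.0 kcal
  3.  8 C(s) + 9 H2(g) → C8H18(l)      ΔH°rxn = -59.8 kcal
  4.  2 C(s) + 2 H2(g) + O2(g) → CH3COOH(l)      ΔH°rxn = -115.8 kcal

eq. 1 × 2: (2)·(-94.0) = -188.0 kcal
eq. 2 reversed: +44.0 kcal
eq. 3: not needed.
eq. 4 × 3: (3)·(-115.8) = -347.4 kcal
Combining the equations, ΔH°rxn = (2)·(-94.0) + (-1)·(-44.0) + (3)·(-115.8) = -491.4 kcal

ΔH°rxn = -491.4 kcal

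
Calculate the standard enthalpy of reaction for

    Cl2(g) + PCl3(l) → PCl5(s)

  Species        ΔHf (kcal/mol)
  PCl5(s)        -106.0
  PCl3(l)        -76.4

Products: 1·(-106.0) = -106.0
Reactants: 1·(+0.0) + 1·(-76.4) = -76.4
ΔH°rxn = (-106.0) − (-76.4) = -29.6 kcal/mol

ΔH°rxn = -29.6 kcal/mol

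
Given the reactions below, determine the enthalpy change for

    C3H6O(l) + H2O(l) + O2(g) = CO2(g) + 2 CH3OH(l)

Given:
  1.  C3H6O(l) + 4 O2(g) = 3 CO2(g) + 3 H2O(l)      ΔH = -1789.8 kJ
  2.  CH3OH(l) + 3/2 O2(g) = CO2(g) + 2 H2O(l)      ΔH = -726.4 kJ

eq. 1 as written (C3H6O(l) already on the reactant side): -1789.8 kJ
eq. 2 reversed and × 2 (CH3OH(l) must end up as a product; scale by 2 for the 2 CH3OH(l)): (-2)·(-726.4) = +1452.8 kJ
Summing the manipulated equations, ΔH = (-1789.8) + (+1452.8) = -337.0 kJ

ΔH = -337.0 kJ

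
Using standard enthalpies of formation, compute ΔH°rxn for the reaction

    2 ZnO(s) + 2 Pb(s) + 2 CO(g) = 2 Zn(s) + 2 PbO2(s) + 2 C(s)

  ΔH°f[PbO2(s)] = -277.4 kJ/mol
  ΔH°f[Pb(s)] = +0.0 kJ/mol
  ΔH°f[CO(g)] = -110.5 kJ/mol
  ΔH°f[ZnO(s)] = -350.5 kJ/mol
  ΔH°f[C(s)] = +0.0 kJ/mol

ΔH°rxn = 367.2 kJ/mol

Products: 2·(+0.0) + 2·(-277.4) + 2·(+0.0) = -554.8
Reactants: 2·(-350.5) + 2·(+0.0) + 2·(-110.5) = -922.0
ΔH°rxn = (-554.8) − (-922.0) = 367.2 kJ/mol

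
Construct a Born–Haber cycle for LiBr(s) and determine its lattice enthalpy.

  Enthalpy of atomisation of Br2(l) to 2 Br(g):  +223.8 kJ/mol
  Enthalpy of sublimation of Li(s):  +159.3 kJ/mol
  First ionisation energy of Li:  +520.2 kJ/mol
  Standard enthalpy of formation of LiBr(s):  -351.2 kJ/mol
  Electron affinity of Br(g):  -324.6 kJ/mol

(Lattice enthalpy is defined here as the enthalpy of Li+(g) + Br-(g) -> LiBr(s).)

U = -818.0 kJ/mol

ΔHf° = 1·ΔHsub + 1·(ΣIE) + 1/2·D(Br2) + 1·EA + U
-351.2 = 1·(+159.3) + 1·(+520.2) + 1/2·(+223.8) + 1·(-324.6) + U
U = -351.2 − (+466.8) = -818.0 kJ/mol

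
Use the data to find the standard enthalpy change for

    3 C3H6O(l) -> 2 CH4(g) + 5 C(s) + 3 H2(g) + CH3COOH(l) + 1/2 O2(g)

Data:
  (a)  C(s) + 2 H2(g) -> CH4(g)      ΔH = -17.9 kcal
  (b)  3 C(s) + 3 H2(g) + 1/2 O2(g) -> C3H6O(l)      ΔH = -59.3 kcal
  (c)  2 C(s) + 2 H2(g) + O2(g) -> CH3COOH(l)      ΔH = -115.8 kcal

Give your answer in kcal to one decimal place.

(a) × 2 (×2 to match 2 CH4(g) in the target): (2)·(-17.9) = -35.8 kcal
(b) reversed and × 3 (reverse to put C3H6O(l) on the reactant side; ×3 to match 3 C3H6O(l) in the target): (-3)·(-59.3) = +177.9 kcal
(c) as written (CH3COOH(l) already on the product side): -115.8 kcal
Summing the manipulated equations, ΔH = (2)·(-17.9) + (-3)·(-59.3) + (1)·(-115.8) = 26.3 kcal

ΔH = 26.3 kcal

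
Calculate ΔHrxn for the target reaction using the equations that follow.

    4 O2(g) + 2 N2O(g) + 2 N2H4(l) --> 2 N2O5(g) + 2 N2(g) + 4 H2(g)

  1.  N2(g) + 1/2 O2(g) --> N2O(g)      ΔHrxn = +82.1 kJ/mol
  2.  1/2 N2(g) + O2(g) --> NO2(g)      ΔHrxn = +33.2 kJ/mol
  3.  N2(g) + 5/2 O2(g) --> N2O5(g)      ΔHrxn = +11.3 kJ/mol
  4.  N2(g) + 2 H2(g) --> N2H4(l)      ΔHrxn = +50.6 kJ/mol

eq. 1 reversed and × 2 (reverse to put N2O(g) on the reactant side; ×2 to match 2 N2O(g) in the target): (-2)·(+82.1) = -164.2 kJ/mol
eq. 2: not needed (NO2(g) appears nowhere else).
eq. 3 × 2 (×2 to match 2 N2O5(g) in the target): (2)·(+11.3) = +22.6 kJ/mol
eq. 4 reversed and × 2 (N2H4(l) must end up as a reactant; scale by 2 for the 2 N2H4(l)): (-2)·(+50.6) = -101.2 kJ/mol
By Hess's law, ΔHrxn = (-164.2) + (+22.6) + (-101.2) = -242.8 kJ/mol

ΔHrxn = -242.8 kJ/mol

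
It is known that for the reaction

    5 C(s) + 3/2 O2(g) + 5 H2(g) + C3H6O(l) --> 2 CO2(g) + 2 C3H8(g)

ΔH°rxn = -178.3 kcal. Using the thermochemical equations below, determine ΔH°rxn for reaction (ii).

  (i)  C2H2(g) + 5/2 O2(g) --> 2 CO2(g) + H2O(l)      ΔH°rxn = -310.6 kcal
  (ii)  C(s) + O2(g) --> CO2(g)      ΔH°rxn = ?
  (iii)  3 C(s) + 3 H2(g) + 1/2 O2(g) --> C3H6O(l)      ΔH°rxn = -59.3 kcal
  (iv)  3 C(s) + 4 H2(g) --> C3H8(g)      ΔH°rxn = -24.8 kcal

ΔH°rxn = -94.0 kcal

(i): not needed (H2O(l) appears nowhere else).
(ii) × 2: contributes 2·x
(iii) reversed (reverse to put C3H6O(l) on the reactant side): +59.3 kcal
(iv) × 2 (scale by 2 for the 2 C3H8(g)): (2)·(-24.8) = -49.6 kcal
-178.3 = (+59.3) + (-49.6) + 2·x
x = (-178.3 − (+9.7)) / (2) = -94.0 kcal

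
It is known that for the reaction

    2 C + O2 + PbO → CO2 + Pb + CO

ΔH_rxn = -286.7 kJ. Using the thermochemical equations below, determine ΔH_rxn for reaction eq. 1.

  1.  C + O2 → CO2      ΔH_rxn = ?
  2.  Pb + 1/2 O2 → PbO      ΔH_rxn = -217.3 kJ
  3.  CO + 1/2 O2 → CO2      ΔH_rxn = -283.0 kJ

ΔH_rxn = -393.5 kJ

eq. 1 × 2 (scale by 2 for the 2 C): contributes 2·x
eq. 2 reversed (reverse to put PbO on the reactant side): +217.3 kJ
eq. 3 reversed (reverse to put CO on the product side): +283.0 kJ
-286.7 = (+217.3) + (+283.0) + 2·x
x = (-286.7 − (+500.3)) / (2) = -393.5 kJ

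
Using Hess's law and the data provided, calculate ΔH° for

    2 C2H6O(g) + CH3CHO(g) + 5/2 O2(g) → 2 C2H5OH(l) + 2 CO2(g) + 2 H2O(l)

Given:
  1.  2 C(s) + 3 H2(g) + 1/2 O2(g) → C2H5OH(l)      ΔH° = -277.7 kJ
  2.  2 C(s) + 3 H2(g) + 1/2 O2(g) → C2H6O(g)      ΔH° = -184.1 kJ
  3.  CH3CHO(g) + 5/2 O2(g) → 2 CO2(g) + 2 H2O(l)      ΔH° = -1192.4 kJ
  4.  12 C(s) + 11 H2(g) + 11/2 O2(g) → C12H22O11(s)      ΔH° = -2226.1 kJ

ΔH° = -1379.6 kJ

eq. 1 × 2 (scale by 2 for the 2 C2H5OH(l)): (2)·(-277.7) = -555.4 kJ
eq. 2 reversed and × 2 (reverse to put C2H6O(g) on the reactant side; ×2 to match 2 C2H6O(g) in the target): (-2)·(-184.1) = +368.2 kJ
eq. 3 as written (CH3CHO(g) already on the reactant side): -1192.4 kJ
eq. 4: not needed (C12H22O11(s) appears nowhere else).
Combining the equations, ΔH° = (-555.4) + (+368.2) + (-1192.4) = -1379.6 kJ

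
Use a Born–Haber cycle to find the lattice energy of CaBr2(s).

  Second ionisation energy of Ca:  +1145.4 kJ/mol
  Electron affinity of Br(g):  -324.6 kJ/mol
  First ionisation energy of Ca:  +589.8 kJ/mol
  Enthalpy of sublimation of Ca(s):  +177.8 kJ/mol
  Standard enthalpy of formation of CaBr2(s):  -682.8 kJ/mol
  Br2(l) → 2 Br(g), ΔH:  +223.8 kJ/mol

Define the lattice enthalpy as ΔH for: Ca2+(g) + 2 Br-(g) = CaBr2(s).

U = -2170.4 kJ/mol

ΔHf° = 1·ΔHsub + 1·(ΣIE) + 1·D(Br2) + 2·EA + U
-682.8 = 1·(+177.8) + 1·(+1735.2) + 1·(+223.8) + 2·(-324.6) + U
U = -682.8 − (+1487.6) = -2170.4 kJ/mol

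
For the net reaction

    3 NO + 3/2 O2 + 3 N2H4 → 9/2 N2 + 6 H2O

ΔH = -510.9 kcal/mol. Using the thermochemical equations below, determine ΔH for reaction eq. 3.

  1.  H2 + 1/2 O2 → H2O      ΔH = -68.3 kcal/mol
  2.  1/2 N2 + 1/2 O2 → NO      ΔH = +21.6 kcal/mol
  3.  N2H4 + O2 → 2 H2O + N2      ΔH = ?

ΔH = -148.7 kcal/mol

eq. 1: not needed (H2 appears nowhere else).
eq. 2 reversed and × 3 (NO must end up as a reactant; scale by 3 for the 3 NO): (-3)·(+21.6) = -64.8 kcal/mol
eq. 3 × 3 (scale by 3 for the 3 N2H4): contributes 3·x
-510.9 = (-64.8) + 3·x
x = (-510.9 − (-64.8)) / (3) = -148.7 kcal/mol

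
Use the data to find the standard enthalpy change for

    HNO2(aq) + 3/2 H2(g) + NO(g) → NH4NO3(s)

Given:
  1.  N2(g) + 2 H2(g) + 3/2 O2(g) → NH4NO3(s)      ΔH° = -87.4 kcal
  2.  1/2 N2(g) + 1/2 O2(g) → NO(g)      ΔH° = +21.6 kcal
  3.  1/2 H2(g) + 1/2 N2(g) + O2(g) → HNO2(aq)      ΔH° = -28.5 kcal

eq. 1 as written (NH4NO3(s) already on the product side): -87.4 kcal
eq. 2 reversed (NO(g) must end up as a reactant): -21.6 kcal
eq. 3 reversed (reverse to put HNO2(aq) on the reactant side): +28.5 kcal
ΔH° = (1)·(-87.4) + (-1)·(+21.6) + (-1)·(-28.5) = -80.5 kcal

ΔH° = -80.5 kcal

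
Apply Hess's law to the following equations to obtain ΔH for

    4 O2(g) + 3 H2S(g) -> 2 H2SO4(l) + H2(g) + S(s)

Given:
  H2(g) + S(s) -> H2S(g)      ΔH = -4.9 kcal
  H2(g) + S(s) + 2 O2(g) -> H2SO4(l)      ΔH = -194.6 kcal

equation 1 reversed and × 3: (-3)·(-4.9) = +14.7 kcal
equation 2 × 2: (2)·(-194.6) = -389.2 kcal
Summing the manipulated equations, ΔH = (+14.7) + (-389.2) = -374.5 kcal

ΔH = -374.5 kcal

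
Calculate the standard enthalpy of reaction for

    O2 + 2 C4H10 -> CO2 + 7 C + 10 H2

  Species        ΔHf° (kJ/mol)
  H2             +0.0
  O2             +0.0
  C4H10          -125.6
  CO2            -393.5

Products: 1·(-393.5) + 7·(+0.0) + 10·(+0.0) = -393.5
Reactants: 1·(+0.0) + 2·(-125.6) = -251.2
ΔH°rxn = (-393.5) − (-251.2) = -142.3 kJ/mol

ΔH°rxn = -142.3 kJ/mol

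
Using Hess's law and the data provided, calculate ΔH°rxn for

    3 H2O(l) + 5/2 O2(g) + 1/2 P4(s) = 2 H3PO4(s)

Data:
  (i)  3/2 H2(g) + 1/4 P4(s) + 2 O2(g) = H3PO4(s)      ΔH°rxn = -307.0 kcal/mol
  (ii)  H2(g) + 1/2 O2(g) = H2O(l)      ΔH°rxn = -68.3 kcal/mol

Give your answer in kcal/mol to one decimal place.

(i) × 2 (×2 to match 2 H3PO4(s) in the target): (2)·(-307.0) = -614.0 kcal/mol
(ii) reversed and × 3 (reverse to put H2O(l) on the reactant side; scale by 3 for the 3 H2O(l)): (-3)·(-68.3) = +204.9 kcal/mol
Combining the equations, ΔH°rxn = (-614.0) + (+204.9) = -409.1 kcal/mol

ΔH°rxn = -409.1 kcal/mol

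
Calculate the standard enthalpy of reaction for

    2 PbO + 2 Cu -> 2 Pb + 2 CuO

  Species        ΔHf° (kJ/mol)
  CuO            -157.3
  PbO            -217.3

ΔH°rxn = Σ nΔHf°(products) − Σ nΔHf°(reactants).
Products: 2·(+0.0) + 2·(-157.3) = -314.6
Reactants: 2·(-217.3) + 2·(+0.0) = -434.6
ΔH° = (-314.6) − (-434.6) = 120.0 kJ/mol

ΔH° = 120.0 kJ/mol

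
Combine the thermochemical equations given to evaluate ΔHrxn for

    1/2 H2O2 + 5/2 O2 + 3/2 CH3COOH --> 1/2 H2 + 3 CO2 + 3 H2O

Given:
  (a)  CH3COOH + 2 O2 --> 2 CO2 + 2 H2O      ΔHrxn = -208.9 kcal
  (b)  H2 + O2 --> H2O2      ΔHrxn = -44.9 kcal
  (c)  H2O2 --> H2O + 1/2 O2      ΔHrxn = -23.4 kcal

(a) × 3/2: (3/2)·(-208.9) = -313.35 kcal
(b) reversed and × 1/2: (-1/2)·(-44.9) = +22.45 kcal
(c): not needed.
Since enthalpy is a state function, ΔHrxn = (3/2)·(-208.9) + (-1/2)·(-44.9) = -290.9 kcal

ΔHrxn = -290.9 kcal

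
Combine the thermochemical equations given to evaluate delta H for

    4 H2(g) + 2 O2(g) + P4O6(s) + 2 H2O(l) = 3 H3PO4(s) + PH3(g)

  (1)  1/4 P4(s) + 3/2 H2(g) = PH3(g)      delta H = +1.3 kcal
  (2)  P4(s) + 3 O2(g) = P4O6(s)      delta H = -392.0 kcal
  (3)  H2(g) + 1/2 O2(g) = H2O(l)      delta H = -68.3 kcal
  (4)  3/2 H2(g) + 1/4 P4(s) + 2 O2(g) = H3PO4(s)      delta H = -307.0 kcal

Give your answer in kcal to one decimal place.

delta H = -391.1 kcal

(1) as written: +1.3 kcal
(2) reversed: +392.0 kcal
(3) reversed and × 2: (-2)·(-68.3) = +136.6 kcal
(4) × 3: (3)·(-307.0) = -921.0 kcal
Since enthalpy is a state function, delta H = (1)·(+1.3) + (-1)·(-392.0) + (-2)·(-68.3) + (3)·(-307.0) = -391.1 kcal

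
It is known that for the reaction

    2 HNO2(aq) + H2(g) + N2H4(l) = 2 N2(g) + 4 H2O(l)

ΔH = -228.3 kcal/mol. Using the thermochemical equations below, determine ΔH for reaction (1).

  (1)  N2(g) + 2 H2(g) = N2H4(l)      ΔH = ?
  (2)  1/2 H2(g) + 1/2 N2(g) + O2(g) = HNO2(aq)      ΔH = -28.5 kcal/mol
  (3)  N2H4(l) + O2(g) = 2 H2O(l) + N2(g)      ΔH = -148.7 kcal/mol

ΔH = 12.1 kcal/mol

(1) as written: contributes x
(2) reversed and × 2 (reverse to put HNO2(aq) on the reactant side; ×2 to match 2 HNO2(aq) in the target): (-2)·(-28.5) = +57.0 kcal/mol
(3) × 2 (scale by 2 for the 4 H2O(l)): (2)·(-148.7) = -297.4 kcal/mol
-228.3 = (+57.0) + (-297.4) + x
x = (-228.3 − (-240.4)) / (1) = 12.1 kcal/mol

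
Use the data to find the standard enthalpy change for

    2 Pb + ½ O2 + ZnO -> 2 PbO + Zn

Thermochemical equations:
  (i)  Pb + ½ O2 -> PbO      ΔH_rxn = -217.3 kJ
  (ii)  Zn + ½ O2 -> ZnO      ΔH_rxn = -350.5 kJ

ΔH_rxn = -84.1 kJ

(i) × 2 (scale by 2 for the 2 PbO): (2)·(-217.3) = -434.6 kJ
(ii) reversed (ZnO must end up as a reactant): +350.5 kJ
By Hess's law, ΔH_rxn = (2)·(-217.3) + (-1)·(-350.5) = -84.1 kJ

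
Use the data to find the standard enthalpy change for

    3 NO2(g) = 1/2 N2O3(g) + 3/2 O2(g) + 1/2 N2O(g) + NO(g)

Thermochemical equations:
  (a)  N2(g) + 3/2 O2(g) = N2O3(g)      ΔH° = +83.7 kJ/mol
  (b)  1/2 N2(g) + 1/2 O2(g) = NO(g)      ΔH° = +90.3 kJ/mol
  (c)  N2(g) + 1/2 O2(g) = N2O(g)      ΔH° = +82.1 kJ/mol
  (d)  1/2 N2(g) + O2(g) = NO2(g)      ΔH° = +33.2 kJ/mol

(a) × 1/2 (scale by 1/2 for the 1/2 N2O3(g)): (1/2)·(+83.7) = +41.85 kJ/mol
(b) as written (NO(g) already on the product side): +90.3 kJ/mol
(c) × 1/2 (scale by 1/2 for the 1/2 N2O(g)): (1/2)·(+82.1) = +41.05 kJ/mol
(d) reversed and × 3 (reverse to put NO2(g) on the reactant side; ×3 to match 3 NO2(g) in the target): (-3)·(+33.2) = -99.6 kJ/mol
ΔH° = (+41.85) + (+90.3) + (+41.05) + (-99.6) = 73.6 kJ/mol

ΔH° = 73.6 kJ/mol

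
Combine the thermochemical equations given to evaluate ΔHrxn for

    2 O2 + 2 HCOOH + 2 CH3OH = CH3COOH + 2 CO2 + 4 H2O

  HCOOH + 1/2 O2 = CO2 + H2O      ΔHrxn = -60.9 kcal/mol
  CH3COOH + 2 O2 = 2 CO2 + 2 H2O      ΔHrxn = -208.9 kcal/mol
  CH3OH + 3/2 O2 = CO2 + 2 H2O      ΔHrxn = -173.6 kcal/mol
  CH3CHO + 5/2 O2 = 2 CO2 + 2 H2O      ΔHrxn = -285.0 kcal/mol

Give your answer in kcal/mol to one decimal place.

ΔHrxn = -260.1 kcal/mol

equation 1 × 2: (2)·(-60.9) = -121.8 kcal/mol
equation 2 reversed: +208.9 kcal/mol
equation 3 × 2: (2)·(-173.6) = -347.2 kcal/mol
equation 4: not needed.
Combining the equations, ΔHrxn = (2)·(-60.9) + (-1)·(-208.9) + (2)·(-173.6) = -260.1 kcal/mol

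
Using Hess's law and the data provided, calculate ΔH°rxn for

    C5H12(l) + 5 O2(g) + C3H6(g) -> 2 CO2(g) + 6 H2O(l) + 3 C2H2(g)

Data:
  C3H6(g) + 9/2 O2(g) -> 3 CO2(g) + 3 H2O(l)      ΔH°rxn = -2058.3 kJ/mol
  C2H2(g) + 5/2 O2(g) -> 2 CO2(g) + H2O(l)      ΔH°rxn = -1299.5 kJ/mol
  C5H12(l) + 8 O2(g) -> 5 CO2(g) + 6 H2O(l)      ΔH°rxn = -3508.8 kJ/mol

equation 1 as written (C3H6(g) already on the reactant side): -2058.3 kJ/mol
equation 2 reversed and × 3 (C2H2(g) must end up as a product; scale by 3 for the 3 C2H2(g)): (-3)·(-1299.5) = +3898.5 kJ/mol
equation 3 as written (C5H12(l) already on the reactant side): -3508.8 kJ/mol
ΔH°rxn = (1)·(-2058.3) + (-3)·(-1299.5) + (1)·(-3508.8) = -1668.6 kJ/mol

ΔH°rxn = -1668.6 kJ/mol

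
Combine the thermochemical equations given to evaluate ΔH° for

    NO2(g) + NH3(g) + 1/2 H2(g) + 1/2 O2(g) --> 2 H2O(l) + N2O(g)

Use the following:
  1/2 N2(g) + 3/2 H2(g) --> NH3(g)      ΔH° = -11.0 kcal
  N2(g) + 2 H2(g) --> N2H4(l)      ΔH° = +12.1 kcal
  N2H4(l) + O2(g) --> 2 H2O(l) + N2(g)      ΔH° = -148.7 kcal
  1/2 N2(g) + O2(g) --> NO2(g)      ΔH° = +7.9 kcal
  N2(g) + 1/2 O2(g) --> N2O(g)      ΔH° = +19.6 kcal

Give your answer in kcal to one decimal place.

equation 1 reversed (reverse to put NH3(g) on the reactant side): +11.0 kcal
equation 2 as written: +12.1 kcal
equation 3 as written (H2O(l) already on the product side): -148.7 kcal
equation 4 reversed (NO2(g) must end up as a reactant): -7.9 kcal
equation 5 as written (N2O(g) already on the product side): +19.6 kcal
By Hess's law, ΔH° = (-1)·(-11.0) + (1)·(+12.1) + (1)·(-148.7) + (-1)·(+7.9) + (1)·(+19.6) = -113.9 kcal

ΔH° = -113.9 kcal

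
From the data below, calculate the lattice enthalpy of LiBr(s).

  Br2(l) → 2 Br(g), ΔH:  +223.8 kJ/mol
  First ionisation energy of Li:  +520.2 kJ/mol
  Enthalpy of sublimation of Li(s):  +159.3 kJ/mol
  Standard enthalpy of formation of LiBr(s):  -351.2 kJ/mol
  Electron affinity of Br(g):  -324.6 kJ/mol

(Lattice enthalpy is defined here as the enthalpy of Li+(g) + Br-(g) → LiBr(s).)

U = -818.0 kJ/mol

ΔHf° = 1·ΔHsub + 1·(ΣIE) + 1/2·D(Br2) + 1·EA + U
-351.2 = 1·(+159.3) + 1·(+520.2) + 1/2·(+223.8) + 1·(-324.6) + U
U = -351.2 − (+466.8) = -818.0 kJ/mol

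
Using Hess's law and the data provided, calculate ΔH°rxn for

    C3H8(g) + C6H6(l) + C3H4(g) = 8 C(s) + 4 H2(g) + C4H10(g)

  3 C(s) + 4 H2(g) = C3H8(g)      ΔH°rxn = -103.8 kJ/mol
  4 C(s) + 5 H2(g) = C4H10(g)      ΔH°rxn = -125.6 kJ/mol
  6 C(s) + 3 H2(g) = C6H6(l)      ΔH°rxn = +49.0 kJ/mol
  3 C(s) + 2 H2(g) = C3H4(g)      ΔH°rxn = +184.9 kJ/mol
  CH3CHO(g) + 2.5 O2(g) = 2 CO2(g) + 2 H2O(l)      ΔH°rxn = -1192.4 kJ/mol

ΔH°rxn = -255.7 kJ/mol

equation 1 reversed (C3H8(g) must end up as a reactant): +103.8 kJ/mol
equation 2 as written (C4H10(g) already on the product side): -125.6 kJ/mol
equation 3 reversed (C6H6(l) must end up as a reactant): -49.0 kJ/mol
equation 4 reversed (C3H4(g) must end up as a reactant): -184.9 kJ/mol
equation 5: not needed (H2O(l) appears nowhere else).
ΔH°rxn = (+103.8) + (-125.6) + (-49.0) + (-184.9) = -255.7 kJ/mol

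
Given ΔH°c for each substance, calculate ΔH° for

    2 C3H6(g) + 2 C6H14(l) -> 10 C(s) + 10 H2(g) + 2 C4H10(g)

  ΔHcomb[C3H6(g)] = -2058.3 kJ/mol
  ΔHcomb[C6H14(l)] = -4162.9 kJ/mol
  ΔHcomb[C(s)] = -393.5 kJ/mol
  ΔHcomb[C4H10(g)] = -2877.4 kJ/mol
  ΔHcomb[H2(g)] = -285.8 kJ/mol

ΔH° = 105.4 kJ/mol

With combustion enthalpies, reactants minus products:
= [2·(-2058.3) + 2·(-4162.9)] − [10·(-393.5) + 10·(-285.8) + 2·(-2877.4)]
= 105.4 kJ/mol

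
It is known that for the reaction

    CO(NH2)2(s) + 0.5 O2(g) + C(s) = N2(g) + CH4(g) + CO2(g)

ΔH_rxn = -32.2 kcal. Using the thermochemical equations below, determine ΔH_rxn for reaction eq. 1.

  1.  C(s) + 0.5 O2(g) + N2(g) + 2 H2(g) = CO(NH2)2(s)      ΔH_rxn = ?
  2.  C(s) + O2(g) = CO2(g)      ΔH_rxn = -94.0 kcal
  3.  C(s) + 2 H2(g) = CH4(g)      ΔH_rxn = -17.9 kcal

ΔH_rxn = -79.7 kcal

eq. 1 reversed: contributes −x
eq. 2 as written: -94.0 kcal
eq. 3 as written: -17.9 kcal
-32.2 = (-94.0) + (-17.9) − x
x = (-32.2 − (-111.9)) / (-1) = -79.7 kcal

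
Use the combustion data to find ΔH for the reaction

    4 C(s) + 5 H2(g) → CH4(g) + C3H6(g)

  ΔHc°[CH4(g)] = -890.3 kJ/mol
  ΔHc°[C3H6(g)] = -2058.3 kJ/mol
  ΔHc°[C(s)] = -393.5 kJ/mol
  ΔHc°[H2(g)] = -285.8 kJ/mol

ΔH = -54.4 kJ/mol

With combustion enthalpies, reactants minus products:
= [4·(-393.5) + 5·(-285.8)] − [1·(-890.3) + 1·(-2058.3)]
= -54.4 kJ/mol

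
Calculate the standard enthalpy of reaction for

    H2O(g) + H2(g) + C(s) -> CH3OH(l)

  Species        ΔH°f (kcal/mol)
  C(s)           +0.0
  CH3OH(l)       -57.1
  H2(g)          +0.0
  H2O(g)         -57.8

ΔH°rxn = 0.7 kcal/mol

Products: 1·(-57.1) = -57.1
Reactants: 1·(-57.8) + 1·(+0.0) + 1·(+0.0) = -57.8
ΔH°rxn = (-57.1) − (-57.8) = 0.7 kcal/mol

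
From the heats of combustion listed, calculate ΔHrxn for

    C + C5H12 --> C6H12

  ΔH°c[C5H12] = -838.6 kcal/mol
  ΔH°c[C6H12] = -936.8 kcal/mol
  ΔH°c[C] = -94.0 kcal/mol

Using ΔH = Σ nΔHc°(reactants) − Σ nΔHc°(products):
= [1·(-94.0) + 1·(-838.6)] − [1·(-936.8)]
= 4.2 kcal/mol

ΔHrxn = 4.2 kcal/mol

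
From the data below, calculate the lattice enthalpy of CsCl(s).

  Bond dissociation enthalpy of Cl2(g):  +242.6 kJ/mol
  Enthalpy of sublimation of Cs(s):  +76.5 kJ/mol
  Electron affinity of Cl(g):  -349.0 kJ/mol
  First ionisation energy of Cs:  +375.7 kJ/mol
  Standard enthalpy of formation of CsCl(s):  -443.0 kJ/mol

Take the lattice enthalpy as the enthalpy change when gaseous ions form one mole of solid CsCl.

ΔHf° = 1·ΔHsub + 1·(ΣIE) + 1/2·D(Cl2) + 1·EA + U
-443.0 = 1·(+76.5) + 1·(+375.7) + 1/2·(+242.6) + 1·(-349.0) + U
U = -443.0 − (+224.5) = -667.5 kJ/mol

U = -667.5 kJ/mol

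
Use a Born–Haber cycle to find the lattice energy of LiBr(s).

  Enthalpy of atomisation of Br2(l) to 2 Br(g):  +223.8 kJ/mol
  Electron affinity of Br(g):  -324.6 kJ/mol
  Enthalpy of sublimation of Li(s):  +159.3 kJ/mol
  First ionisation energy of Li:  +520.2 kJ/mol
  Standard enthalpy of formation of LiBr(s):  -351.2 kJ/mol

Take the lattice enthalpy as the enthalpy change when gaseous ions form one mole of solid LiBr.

ΔHf° = 1·ΔHsub + 1·(ΣIE) + 1/2·D(Br2) + 1·EA + U
-351.2 = 1·(+159.3) + 1·(+520.2) + 1/2·(+223.8) + 1·(-324.6) + U
U = -351.2 − (+466.8) = -818.0 kJ/mol

U = -818.0 kJ/mol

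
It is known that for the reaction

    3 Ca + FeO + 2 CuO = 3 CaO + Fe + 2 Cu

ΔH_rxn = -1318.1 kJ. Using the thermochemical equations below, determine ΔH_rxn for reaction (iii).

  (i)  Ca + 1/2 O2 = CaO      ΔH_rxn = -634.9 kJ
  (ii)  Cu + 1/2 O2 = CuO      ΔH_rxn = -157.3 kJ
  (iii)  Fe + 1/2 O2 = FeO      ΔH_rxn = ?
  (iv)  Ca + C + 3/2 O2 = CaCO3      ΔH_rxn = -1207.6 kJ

ΔH_rxn = -272.0 kJ

(i) × 3 (×3 to match 3 CaO in the target): (3)·(-634.9) = -1904.7 kJ
(ii) reversed and × 2 (reverse to put CuO on the reactant side; ×2 to match 2 CuO in the target): (-2)·(-157.3) = +314.6 kJ
(iii) reversed (reverse to put FeO on the reactant side): contributes −x
(iv): not needed (CaCO3 appears nowhere else).
-1318.1 = (-1904.7) + (+314.6) − x
x = (-1318.1 − (-1590.1)) / (-1) = -272.0 kJ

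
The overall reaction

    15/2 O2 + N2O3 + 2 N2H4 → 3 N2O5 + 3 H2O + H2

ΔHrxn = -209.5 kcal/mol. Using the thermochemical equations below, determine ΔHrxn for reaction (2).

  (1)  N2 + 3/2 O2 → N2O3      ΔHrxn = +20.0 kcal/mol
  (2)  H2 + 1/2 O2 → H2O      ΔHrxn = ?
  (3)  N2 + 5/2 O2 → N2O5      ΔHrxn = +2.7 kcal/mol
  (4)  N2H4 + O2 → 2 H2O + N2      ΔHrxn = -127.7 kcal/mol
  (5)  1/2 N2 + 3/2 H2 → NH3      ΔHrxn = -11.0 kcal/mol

(1) reversed (N2O3 must end up as a reactant): -20.0 kcal/mol
(2) reversed: contributes −x
(3) × 3 (scale by 3 for the 3 N2O5): (3)·(+2.7) = +8.1 kcal/mol
(4) × 2 (scale by 2 for the 2 N2H4): (2)·(-127.7) = -255.4 kcal/mol
(5): not needed (NH3 appears nowhere else).
-209.5 = (-20.0) + (+8.1) + (-255.4) − x
x = (-209.5 − (-267.3)) / (-1) = -57.8 kcal/mol

ΔHrxn = -57.8 kcal/mol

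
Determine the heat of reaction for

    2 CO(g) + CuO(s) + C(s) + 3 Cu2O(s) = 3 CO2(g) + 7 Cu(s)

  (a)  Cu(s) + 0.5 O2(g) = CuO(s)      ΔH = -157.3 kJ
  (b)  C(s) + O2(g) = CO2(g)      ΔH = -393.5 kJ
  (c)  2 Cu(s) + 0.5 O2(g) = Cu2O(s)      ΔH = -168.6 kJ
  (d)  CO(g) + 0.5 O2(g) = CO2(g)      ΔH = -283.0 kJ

(a) reversed (reverse to put CuO(s) on the reactant side): +157.3 kJ
(b) as written (C(s) already on the reactant side): -393.5 kJ
(c) reversed and × 3 (Cu2O(s) must end up as a reactant; scale by 3 for the 3 Cu2O(s)): (-3)·(-168.6) = +505.8 kJ
(d) × 2 (×2 to match 2 CO(g) in the target): (2)·(-283.0) = -566.0 kJ
Since enthalpy is a state function, ΔH = (-1)·(-157.3) + (1)·(-393.5) + (-3)·(-168.6) + (2)·(-283.0) = -296.4 kJ

ΔH = -296.4 kJ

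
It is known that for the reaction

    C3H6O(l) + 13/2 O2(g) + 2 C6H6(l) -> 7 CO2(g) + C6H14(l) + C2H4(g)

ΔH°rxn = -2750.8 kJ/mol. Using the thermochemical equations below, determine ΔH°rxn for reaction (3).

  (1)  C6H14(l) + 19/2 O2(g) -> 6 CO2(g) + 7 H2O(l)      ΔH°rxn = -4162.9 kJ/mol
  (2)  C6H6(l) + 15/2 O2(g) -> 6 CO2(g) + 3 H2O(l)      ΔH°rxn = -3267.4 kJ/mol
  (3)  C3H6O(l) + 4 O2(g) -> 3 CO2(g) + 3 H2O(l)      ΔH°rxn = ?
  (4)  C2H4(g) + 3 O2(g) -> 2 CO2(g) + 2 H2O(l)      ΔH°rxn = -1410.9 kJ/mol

ΔH°rxn = -1789.8 kJ/mol

(1) reversed: +4162.9 kJ/mol
(2) × 2: (2)·(-3267.4) = -6534.8 kJ/mol
(3) as written: contributes x
(4) reversed: +1410.9 kJ/mol
-2750.8 = (+4162.9) + (-6534.8) + (+1410.9) + x
x = (-2750.8 − (-961.0)) / (1) = -1789.8 kJ/mol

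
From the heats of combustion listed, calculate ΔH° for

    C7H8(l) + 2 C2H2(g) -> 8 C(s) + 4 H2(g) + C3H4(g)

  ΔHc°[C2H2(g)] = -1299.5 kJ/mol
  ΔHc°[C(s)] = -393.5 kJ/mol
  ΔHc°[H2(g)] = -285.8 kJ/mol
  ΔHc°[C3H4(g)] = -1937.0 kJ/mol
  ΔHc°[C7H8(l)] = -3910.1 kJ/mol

With combustion enthalpies, reactants minus products:
= [1·(-3910.1) + 2·(-1299.5)] − [8·(-393.5) + 4·(-285.8) + 1·(-1937.0)]
= -280.9 kJ/mol

ΔH° = -280.9 kJ/mol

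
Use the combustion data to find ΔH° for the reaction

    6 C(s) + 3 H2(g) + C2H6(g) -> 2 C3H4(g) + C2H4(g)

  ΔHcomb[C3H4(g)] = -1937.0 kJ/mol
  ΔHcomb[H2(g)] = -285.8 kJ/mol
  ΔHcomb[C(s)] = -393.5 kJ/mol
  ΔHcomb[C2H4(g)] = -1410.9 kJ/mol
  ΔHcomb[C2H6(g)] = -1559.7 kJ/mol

ΔH° = 506.8 kJ/mol

Using ΔH = Σ nΔHc°(reactants) − Σ nΔHc°(products):
= [6·(-393.5) + 3·(-285.8) + 1·(-1559.7)] − [2·(-1937.0) + 1·(-1410.9)]
= 506.8 kJ/mol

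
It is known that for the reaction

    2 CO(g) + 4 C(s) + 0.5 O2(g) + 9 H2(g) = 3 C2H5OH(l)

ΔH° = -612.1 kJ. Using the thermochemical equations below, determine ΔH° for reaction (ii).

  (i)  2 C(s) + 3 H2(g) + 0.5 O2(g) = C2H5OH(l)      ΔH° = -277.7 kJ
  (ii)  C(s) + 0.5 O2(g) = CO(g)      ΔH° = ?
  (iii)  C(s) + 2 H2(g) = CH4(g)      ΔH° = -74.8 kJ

ΔH° = -110.5 kJ

(i) × 3 (×3 to match 3 C2H5OH(l) in the target): (3)·(-277.7) = -833.1 kJ
(ii) reversed and × 2 (CO(g) must end up as a reactant; scale by 2 for the 2 CO(g)): contributes −2·x
(iii): not needed (CH4(g) appears nowhere else).
-612.1 = (-833.1) − 2·x
x = (-612.1 − (-833.1)) / (-2) = -110.5 kJ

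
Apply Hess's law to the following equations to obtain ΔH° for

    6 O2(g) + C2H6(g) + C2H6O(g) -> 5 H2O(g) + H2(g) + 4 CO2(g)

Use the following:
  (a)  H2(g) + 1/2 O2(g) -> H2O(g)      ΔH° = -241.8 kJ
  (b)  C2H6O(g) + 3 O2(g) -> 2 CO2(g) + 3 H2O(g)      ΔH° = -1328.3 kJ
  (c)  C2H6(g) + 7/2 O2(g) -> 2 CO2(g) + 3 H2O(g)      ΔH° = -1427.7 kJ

ΔH° = -2514.2 kJ

(a) reversed: +241.8 kJ
(b) as written: -1328.3 kJ
(c) as written: -1427.7 kJ
ΔH° = (-1)·(-241.8) + (1)·(-1328.3) + (1)·(-1427.7) = -2514.2 kJ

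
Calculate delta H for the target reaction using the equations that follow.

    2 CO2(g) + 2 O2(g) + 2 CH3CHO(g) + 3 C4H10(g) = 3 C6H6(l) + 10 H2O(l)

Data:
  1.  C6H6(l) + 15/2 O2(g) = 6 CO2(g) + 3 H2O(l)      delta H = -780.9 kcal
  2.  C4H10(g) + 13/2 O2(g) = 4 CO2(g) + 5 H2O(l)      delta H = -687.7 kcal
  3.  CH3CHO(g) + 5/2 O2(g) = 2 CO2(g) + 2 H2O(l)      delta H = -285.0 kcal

eq. 1 reversed and × 3 (C6H6(l) must end up as a product; ×3 to match 3 C6H6(l) in the target): (-3)·(-780.9) = +2342.7 kcal
eq. 2 × 3 (×3 to match 3 C4H10(g) in the target): (3)·(-687.7) = -2063.1 kcal
eq. 3 × 2 (scale by 2 for the 2 CH3CHO(g)): (2)·(-285.0) = -570.0 kcal
delta H = (-3)·(-780.9) + (3)·(-687.7) + (2)·(-285.0) = -290.4 kcal

delta H = -290.4 kcal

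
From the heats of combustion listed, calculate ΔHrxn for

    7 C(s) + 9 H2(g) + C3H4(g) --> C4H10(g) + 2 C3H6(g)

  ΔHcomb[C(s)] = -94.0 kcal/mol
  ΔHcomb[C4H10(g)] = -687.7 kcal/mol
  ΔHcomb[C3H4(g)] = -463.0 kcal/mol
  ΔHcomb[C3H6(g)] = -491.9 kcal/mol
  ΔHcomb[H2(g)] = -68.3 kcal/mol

Using ΔH = Σ nΔHc°(reactants) − Σ nΔHc°(products):
= [7·(-94.0) + 9·(-68.3) + 1·(-463.0)] − [1·(-687.7) + 2·(-491.9)]
= -64.2 kcal/mol

ΔHrxn = -64.2 kcal/mol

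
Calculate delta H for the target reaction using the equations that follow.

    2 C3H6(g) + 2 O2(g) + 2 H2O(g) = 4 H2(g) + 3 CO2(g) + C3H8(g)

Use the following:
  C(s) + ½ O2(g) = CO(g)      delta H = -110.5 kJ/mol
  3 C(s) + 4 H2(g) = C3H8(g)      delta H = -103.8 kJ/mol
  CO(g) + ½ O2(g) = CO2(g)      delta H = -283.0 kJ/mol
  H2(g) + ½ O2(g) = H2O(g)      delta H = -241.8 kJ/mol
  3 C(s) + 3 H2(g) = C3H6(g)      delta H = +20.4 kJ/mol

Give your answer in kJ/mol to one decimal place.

delta H = -841.5 kJ/mol

equation 1 × 3: (3)·(-110.5) = -331.5 kJ/mol
equation 2 as written (C3H8(g) already on the product side): -103.8 kJ/mol
equation 3 × 3 (×3 to match 3 CO2(g) in the target): (3)·(-283.0) = -849.0 kJ/mol
equation 4 reversed and × 2 (H2O(g) must end up as a reactant; ×2 to match 2 H2O(g) in the target): (-2)·(-241.8) = +483.6 kJ/mol
equation 5 reversed and × 2 (reverse to put C3H6(g) on the reactant side; ×2 to match 2 C3H6(g) in the target): (-2)·(+20.4) = -40.8 kJ/mol
Since enthalpy is a state function, delta H = (3)·(-110.5) + (1)·(-103.8) + (3)·(-283.0) + (-2)·(-241.8) + (-2)·(+20.4) = -841.5 kJ/mol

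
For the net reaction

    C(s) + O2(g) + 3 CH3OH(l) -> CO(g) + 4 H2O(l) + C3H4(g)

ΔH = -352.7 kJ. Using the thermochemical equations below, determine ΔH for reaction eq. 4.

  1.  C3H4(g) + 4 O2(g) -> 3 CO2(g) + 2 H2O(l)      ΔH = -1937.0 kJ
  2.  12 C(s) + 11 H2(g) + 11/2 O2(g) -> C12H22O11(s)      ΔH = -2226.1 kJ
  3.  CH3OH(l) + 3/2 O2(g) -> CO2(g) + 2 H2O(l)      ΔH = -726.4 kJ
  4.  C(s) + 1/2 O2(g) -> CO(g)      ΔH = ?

eq. 1 reversed (C3H4(g) must end up as a product): +1937.0 kJ
eq. 2: not needed (H2(g) appears nowhere else).
eq. 3 × 3 (scale by 3 for the 3 CH3OH(l)): (3)·(-726.4) = -2179.2 kJ
eq. 4 as written (CO(g) already on the product side): contributes x
-352.7 = (+1937.0) + (-2179.2) + x
x = (-352.7 − (-242.2)) / (1) = -110.5 kJ

ΔH = -110.5 kJ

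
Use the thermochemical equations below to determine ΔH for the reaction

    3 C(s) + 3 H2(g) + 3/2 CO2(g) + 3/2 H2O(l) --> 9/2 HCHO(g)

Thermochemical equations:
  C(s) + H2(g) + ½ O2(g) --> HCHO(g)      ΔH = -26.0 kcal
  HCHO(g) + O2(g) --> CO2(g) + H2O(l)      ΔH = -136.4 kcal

equation 1 × 3: (3)·(-26.0) = -78.0 kcal
equation 2 reversed and × 3/2: (-3/2)·(-136.4) = +204.6 kcal
By Hess's law, ΔH = (-78.0) + (+204.6) = 126.6 kcal

ΔH = 126.6 kcal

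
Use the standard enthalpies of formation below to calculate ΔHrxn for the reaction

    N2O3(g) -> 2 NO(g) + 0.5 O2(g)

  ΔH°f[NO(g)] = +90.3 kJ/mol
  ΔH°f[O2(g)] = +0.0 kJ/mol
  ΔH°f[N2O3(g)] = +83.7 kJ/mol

Products: 2·(+90.3) + 1/2·(+0.0) = +180.6
Reactants: 1·(+83.7) = +83.7
ΔHrxn = (+180.6) − (+83.7) = 96.9 kJ/mol

ΔHrxn = 96.9 kJ/mol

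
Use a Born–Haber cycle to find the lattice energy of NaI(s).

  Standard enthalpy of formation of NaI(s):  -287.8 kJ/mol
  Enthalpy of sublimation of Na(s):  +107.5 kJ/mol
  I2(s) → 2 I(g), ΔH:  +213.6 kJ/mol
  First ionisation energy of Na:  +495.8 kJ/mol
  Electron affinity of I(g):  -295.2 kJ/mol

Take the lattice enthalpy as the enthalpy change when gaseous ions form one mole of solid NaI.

U = -702.7 kJ/mol

ΔHf° = 1·ΔHsub + 1·(ΣIE) + 1/2·D(I2) + 1·EA + U
-287.8 = 1·(+107.5) + 1·(+495.8) + 1/2·(+213.6) + 1·(-295.2) + U
U = -287.8 − (+414.9) = -702.7 kJ/mol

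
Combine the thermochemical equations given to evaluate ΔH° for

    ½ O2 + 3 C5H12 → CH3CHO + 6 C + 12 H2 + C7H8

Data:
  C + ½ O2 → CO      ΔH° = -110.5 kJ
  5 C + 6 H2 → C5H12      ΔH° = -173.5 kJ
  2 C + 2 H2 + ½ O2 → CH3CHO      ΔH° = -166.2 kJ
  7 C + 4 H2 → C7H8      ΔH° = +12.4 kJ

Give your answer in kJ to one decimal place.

equation 1: not needed (CO appears nowhere else).
equation 2 reversed and × 3 (reverse to put C5H12 on the reactant side; ×3 to match 3 C5H12 in the target): (-3)·(-173.5) = +520.5 kJ
equation 3 as written (CH3CHO already on the product side): -166.2 kJ
equation 4 as written (C7H8 already on the product side): +12.4 kJ
ΔH° = (+520.5) + (-166.2) + (+12.4) = 366.7 kJ

ΔH° = 366.7 kJ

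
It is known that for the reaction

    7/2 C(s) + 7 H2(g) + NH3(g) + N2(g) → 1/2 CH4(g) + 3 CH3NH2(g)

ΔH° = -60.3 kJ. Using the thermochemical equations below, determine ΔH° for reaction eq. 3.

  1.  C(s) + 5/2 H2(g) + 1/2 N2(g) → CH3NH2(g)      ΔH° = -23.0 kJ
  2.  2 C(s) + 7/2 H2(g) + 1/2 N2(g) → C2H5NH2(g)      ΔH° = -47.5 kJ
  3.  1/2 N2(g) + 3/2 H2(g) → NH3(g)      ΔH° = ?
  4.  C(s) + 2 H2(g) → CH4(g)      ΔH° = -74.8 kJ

ΔH° = -46.1 kJ

eq. 1 × 3 (scale by 3 for the 3 CH3NH2(g)): (3)·(-23.0) = -69.0 kJ
eq. 2: not needed (C2H5NH2(g) appears nowhere else).
eq. 3 reversed (reverse to put NH3(g) on the reactant side): contributes −x
eq. 4 × 1/2 (×1/2 to match 1/2 CH4(g) in the target): (1/2)·(-74.8) = -37.4 kJ
-60.3 = (-69.0) + (-37.4) − x
x = (-60.3 − (-106.4)) / (-1) = -46.1 kJ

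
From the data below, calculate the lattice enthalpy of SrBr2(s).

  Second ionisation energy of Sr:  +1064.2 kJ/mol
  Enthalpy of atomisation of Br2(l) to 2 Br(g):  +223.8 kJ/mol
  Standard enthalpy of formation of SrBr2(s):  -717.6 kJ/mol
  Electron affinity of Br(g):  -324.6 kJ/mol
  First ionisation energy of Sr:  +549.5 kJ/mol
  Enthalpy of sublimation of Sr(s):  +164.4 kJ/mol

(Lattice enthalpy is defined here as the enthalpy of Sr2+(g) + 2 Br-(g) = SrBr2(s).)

U = -2070.3 kJ/mol

ΔHf° = 1·ΔHsub + 1·(ΣIE) + 1·D(Br2) + 2·EA + U
-717.6 = 1·(+164.4) + 1·(+1613.7) + 1·(+223.8) + 2·(-324.6) + U
U = -717.6 − (+1352.7) = -2070.3 kJ/mol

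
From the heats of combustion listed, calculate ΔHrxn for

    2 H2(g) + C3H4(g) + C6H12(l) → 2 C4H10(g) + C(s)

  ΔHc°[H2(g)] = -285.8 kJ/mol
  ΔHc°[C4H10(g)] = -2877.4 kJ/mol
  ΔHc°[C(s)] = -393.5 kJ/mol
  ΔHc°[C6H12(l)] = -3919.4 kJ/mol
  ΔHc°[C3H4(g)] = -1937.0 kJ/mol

Using ΔH = Σ nΔHc°(reactants) − Σ nΔHc°(products):
= [2·(-285.8) + 1·(-1937.0) + 1·(-3919.4)] − [2·(-2877.4) + 1·(-393.5)]
= -279.7 kJ/mol

ΔHrxn = -279.7 kJ/mol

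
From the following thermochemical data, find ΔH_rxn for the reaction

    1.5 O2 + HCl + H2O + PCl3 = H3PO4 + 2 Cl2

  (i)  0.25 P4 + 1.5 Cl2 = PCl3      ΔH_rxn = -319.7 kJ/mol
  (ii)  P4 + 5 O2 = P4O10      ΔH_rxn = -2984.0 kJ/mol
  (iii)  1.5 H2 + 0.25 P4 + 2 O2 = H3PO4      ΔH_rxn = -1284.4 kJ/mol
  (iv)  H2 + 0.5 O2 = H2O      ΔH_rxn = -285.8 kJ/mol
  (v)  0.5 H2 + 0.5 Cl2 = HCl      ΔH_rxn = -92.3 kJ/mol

ΔH_rxn = -586.6 kJ/mol

(i) reversed (reverse to put PCl3 on the reactant side): +319.7 kJ/mol
(ii): not needed (P4O10 appears nowhere else).
(iii) as written (H3PO4 already on the product side): -1284.4 kJ/mol
(iv) reversed (reverse to put H2O on the reactant side): +285.8 kJ/mol
(v) reversed (reverse to put HCl on the reactant side): +92.3 kJ/mol
ΔH_rxn = (+319.7) + (-1284.4) + (+285.8) + (+92.3) = -586.6 kJ/mol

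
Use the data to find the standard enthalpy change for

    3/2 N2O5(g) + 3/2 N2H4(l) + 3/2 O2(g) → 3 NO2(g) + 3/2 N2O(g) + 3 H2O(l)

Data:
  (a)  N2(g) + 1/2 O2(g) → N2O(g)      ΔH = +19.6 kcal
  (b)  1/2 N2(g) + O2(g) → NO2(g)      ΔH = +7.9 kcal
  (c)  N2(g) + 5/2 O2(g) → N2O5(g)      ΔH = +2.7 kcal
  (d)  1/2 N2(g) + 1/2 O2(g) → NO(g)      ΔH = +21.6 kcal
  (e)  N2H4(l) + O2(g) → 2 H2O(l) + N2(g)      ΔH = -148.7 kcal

(a) × 3/2 (×3/2 to match 3/2 N2O(g) in the target): (3/2)·(+19.6) = +29.4 kcal
(b) × 3 (×3 to match 3 NO2(g) in the target): (3)·(+7.9) = +23.7 kcal
(c) reversed and × 3/2 (N2O5(g) must end up as a reactant; ×3/2 to match 3/2 N2O5(g) in the target): (-3/2)·(+2.7) = -4.05 kcal
(d): not needed (NO(g) appears nowhere else).
(e) × 3/2 (×3/2 to match 3/2 N2H4(l) in the target): (3/2)·(-148.7) = -223.05 kcal
ΔH = (3/2)·(+19.6) + (3)·(+7.9) + (-3/2)·(+2.7) + (3/2)·(-148.7) = -174.0 kcal

ΔH = -174.0 kcal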